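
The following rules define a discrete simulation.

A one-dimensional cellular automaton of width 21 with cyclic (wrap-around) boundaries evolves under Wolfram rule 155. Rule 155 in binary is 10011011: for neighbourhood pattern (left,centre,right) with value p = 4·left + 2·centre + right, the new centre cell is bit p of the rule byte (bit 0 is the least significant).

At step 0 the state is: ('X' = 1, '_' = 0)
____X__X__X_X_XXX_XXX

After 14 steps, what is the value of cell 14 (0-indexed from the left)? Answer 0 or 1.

0) ____X__X__X_X_XXX_XXX
1) XXXX_XX_XX____XX__XX_
2) XXX__X__X_XXXXX_XXX__
3) XX_XX_XX__XXXX__XX_XX
4) X__X__X_XXXXX_XXX__XX
5) _XX_XX__XXXX__XX_XXXX
6) _X__X_XXXXX_XXX__XXX_
7) X_XX__XXXX__XX_XXXX_X
8) __X_XXXXX_XXX__XXX__X
9) XX__XXXX__XX_XXXX_XX_
10) X_XXXXX_XXX__XXX__X__
11) __XXXX__XX_XXXX_XX_XX
12) XXXXX_XXX__XXX__X__X_
13) XXXX__XX_XXXX_XX_XX__
14) XXX_XXX__XXX__X__X_XX

1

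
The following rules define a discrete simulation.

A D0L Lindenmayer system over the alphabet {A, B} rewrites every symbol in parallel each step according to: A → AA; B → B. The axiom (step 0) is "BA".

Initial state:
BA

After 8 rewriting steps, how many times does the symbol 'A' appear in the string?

256

gen 0: BA
gen 1: BAA
gen 2: BAAAA
gen 3: BAAAAAAAA
gen 4: BAAAAAAAAAAAAAAAA
gen 5: BAAAAAAAAAAAAAAAAAAAAAAAAAAAAAAAA
gen 6: BAAAAAAAAAAAAAAAAAAAAAAAAAAAAAAAAAAAAAAAAAAAAAAAAAAAAAAAAAAAAAAAA
gen 7: BAAAAAAAAAAAAAAAAAAAAAAAAAAAAAAAAAAAAAAAAAAAAAAAAAAAAAAAAA…AAAAAAAAAAAAAAAAAAAAAAAAAAAAAAAAAAAAAAAAAAAAAAAAAAAAAAAAAA  (len 129)
gen 8: BAAAAAAAAAAAAAAAAAAAAAAAAAAAAAAAAAAAAAAAAAAAAAAAAAAAAAAAAA…AAAAAAAAAAAAAAAAAAAAAAAAAAAAAAAAAAAAAAAAAAAAAAAAAAAAAAAAAA  (len 257)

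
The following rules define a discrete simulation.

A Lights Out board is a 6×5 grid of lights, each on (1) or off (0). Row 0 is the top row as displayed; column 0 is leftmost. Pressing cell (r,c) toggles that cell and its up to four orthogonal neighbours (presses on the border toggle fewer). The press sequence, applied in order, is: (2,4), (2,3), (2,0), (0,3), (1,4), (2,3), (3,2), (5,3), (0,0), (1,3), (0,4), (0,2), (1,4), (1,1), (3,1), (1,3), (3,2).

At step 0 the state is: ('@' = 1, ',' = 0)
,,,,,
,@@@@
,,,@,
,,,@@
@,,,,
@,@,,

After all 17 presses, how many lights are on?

18

t=0: ,,,,,
,@@@@
,,,@,
,,,@@
@,,,,
@,@,,
t=1: ,,,,,
,@@@,
,,,,@
,,,@,
@,,,,
@,@,,
t=2: ,,,,,
,@@,,
,,@@,
,,,,,
@,,,,
@,@,,
t=3: ,,,,,
@@@,,
@@@@,
@,,,,
@,,,,
@,@,,
t=4: ,,@@@
@@@@,
@@@@,
@,,,,
@,,,,
@,@,,
t=5: ,,@@,
@@@,@
@@@@@
@,,,,
@,,,,
@,@,,
t=6: ,,@@,
@@@@@
@@,,,
@,,@,
@,,,,
@,@,,
t=7: ,,@@,
@@@@@
@@@,,
@@@,,
@,@,,
@,@,,
t=8: ,,@@,
@@@@@
@@@,,
@@@,,
@,@@,
@,,@@
t=9: @@@@,
,@@@@
@@@,,
@@@,,
@,@@,
@,,@@
t=10: @@@,,
,@,,,
@@@@,
@@@,,
@,@@,
@,,@@
t=11: @@@@@
,@,,@
@@@@,
@@@,,
@,@@,
@,,@@
t=12: @,,,@
,@@,@
@@@@,
@@@,,
@,@@,
@,,@@
t=13: @,,,,
,@@@,
@@@@@
@@@,,
@,@@,
@,,@@
t=14: @@,,,
@,,@,
@,@@@
@@@,,
@,@@,
@,,@@
t=15: @@,,,
@,,@,
@@@@@
,,,,,
@@@@,
@,,@@
t=16: @@,@,
@,@,@
@@@,@
,,,,,
@@@@,
@,,@@
t=17: @@,@,
@,@,@
@@,,@
,@@@,
@@,@,
@,,@@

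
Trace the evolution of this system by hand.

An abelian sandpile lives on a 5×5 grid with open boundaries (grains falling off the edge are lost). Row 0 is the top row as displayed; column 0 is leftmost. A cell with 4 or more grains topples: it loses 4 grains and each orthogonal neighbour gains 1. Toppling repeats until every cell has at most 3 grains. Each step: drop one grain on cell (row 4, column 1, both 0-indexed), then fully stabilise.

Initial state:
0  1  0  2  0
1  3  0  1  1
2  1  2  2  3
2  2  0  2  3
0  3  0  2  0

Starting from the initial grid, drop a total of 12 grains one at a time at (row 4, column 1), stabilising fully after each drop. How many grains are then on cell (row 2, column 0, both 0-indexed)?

3

[0] 0  1  0  2  0
1  3  0  1  1
2  1  2  2  3
2  2  0  2  3
0  3  0  2  0
[1] 0  1  0  2  0
1  3  0  1  1
2  1  2  2  3
2  3  0  2  3
1  0  1  2  0
[2] 0  1  0  2  0
1  3  0  1  1
2  1  2  2  3
2  3  0  2  3
1  1  1  2  0
[3] 0  1  0  2  0
1  3  0  1  1
2  1  2  2  3
2  3  0  2  3
1  2  1  2  0
[4] 0  1  0  2  0
1  3  0  1  1
2  1  2  2  3
2  3  0  2  3
1  3  1  2  0
[5] 0  1  0  2  0
1  3  0  1  1
2  2  2  2  3
3  0  1  2  3
2  1  2  2  0
[6] 0  1  0  2  0
1  3  0  1  1
2  2  2  2  3
3  0  1  2  3
2  2  2  2  0
[7] 0  1  0  2  0
1  3  0  1  1
2  2  2  2  3
3  0  1  2  3
2  3  2  2  0
[8] 0  1  0  2  0
1  3  0  1  1
2  2  2  2  3
3  1  1  2  3
3  0  3  2  0
[9] 0  1  0  2  0
1  3  0  1  1
2  2  2  2  3
3  1  1  2  3
3  1  3  2  0
[10] 0  1  0  2  0
1  3  0  1  1
2  2  2  2  3
3  1  1  2  3
3  2  3  2  0
[11] 0  1  0  2  0
1  3  0  1  1
2  2  2  2  3
3  1  1  2  3
3  3  3  2  0
[12] 0  1  0  2  0
1  3  0  1  1
3  2  2  2  3
0  3  2  2  3
1  2  0  3  0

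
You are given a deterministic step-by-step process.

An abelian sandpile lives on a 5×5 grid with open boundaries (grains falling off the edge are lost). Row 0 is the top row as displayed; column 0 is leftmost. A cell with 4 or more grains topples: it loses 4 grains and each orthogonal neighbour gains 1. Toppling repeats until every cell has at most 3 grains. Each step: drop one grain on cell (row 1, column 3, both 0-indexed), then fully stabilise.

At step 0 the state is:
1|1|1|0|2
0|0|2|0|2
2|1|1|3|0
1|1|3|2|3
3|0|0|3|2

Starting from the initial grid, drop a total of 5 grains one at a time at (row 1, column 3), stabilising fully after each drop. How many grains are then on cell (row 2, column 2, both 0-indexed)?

t=0: 1|1|1|0|2
0|0|2|0|2
2|1|1|3|0
1|1|3|2|3
3|0|0|3|2
t=1: 1|1|1|0|2
0|0|2|1|2
2|1|1|3|0
1|1|3|2|3
3|0|0|3|2
t=2: 1|1|1|0|2
0|0|2|2|2
2|1|1|3|0
1|1|3|2|3
3|0|0|3|2
t=3: 1|1|1|0|2
0|0|2|3|2
2|1|1|3|0
1|1|3|2|3
3|0|0|3|2
t=4: 1|1|1|1|2
0|0|3|1|3
2|1|2|0|1
1|1|3|3|3
3|0|0|3|2
t=5: 1|1|1|1|2
0|0|3|2|3
2|1|2|0|1
1|1|3|3|3
3|0|0|3|2

2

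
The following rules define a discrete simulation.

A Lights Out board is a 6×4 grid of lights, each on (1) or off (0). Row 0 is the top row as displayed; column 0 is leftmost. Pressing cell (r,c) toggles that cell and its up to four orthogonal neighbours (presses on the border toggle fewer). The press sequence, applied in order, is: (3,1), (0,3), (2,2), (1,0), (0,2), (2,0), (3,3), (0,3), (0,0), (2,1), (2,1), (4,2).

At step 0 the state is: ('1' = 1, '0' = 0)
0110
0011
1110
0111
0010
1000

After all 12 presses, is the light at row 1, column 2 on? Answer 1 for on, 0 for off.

t=0: 0110
0011
1110
0111
0010
1000
t=1: 0110
0011
1010
1001
0110
1000
t=2: 0101
0010
1010
1001
0110
1000
t=3: 0101
0000
1101
1011
0110
1000
t=4: 1101
1100
0101
1011
0110
1000
t=5: 1010
1110
0101
1011
0110
1000
t=6: 1010
0110
1001
0011
0110
1000
t=7: 1010
0110
1000
0000
0111
1000
t=8: 1001
0111
1000
0000
0111
1000
t=9: 0101
1111
1000
0000
0111
1000
t=10: 0101
1011
0110
0100
0111
1000
t=11: 0101
1111
1000
0000
0111
1000
t=12: 0101
1111
1000
0010
0000
1010

1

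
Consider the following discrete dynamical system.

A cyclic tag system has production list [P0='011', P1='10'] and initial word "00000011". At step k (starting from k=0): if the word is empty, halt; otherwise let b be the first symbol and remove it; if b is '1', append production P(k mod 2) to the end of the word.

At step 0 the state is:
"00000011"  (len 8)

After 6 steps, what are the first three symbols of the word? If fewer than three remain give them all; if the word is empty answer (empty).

11

0) "00000011"  (len 8)
1) "0000011"  (len 7)
2) "000011"  (len 6)
3) "00011"  (len 5)
4) "0011"  (len 4)
5) "011"  (len 3)
6) "11"  (len 2)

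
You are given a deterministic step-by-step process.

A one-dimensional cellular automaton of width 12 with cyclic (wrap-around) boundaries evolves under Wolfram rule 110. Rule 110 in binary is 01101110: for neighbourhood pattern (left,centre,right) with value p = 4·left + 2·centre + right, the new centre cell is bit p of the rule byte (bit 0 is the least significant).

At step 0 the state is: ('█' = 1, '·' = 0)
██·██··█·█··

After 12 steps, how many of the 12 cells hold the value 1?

6

[0] ██·██··█·█··
[1] █████·████·█
[2] ····███··███
[3] ···██·█·██·█
[4] ··██████████
[5] ·██········█
[6] ███·······██
[7] ··█······██·
[8] ·██·····███·
[9] ███····██·█·
[10] █·█···██████
[11] ███··██·····
[12] █·█·███····█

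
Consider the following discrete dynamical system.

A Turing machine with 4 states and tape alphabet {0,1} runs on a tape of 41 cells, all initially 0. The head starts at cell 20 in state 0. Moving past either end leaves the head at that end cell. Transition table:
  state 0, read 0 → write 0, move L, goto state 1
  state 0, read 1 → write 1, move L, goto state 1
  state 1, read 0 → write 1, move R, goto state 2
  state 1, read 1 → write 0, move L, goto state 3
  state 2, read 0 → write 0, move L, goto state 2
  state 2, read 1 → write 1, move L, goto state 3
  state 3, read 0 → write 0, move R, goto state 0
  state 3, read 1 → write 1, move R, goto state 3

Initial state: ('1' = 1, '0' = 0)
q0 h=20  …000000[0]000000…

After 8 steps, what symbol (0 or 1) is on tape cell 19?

[0] q0 h=20  …000000[0]000000…
[1] q1 h=19  …000000[0]000000…
[2] q2 h=20  …000001[0]000000…
[3] q2 h=19  …000000[1]000000…
[4] q3 h=18  …000000[0]100000…
[5] q0 h=19  …000000[1]000000…
[6] q1 h=18  …000000[0]100000…
[7] q2 h=19  …000001[1]000000…
[8] q3 h=18  …000000[1]100000…

1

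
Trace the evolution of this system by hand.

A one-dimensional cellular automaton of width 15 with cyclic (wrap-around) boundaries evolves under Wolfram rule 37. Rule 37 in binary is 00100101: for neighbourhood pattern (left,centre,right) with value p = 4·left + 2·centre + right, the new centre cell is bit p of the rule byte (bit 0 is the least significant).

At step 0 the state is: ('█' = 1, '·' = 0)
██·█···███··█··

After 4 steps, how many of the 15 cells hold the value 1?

gen 0: ██·█···███··█··
gen 1: ··██·█······█··
gen 2: █···██·████·█·█
gen 3: ··█···█····███·
gen 4: █·█·█·█·██·····

6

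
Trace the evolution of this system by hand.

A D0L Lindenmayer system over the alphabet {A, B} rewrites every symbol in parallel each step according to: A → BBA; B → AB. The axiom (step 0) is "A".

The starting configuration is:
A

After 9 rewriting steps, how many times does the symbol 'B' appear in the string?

1970

k=0  A
k=1  BBA
k=2  ABABBBA
k=3  BBAABBBAABABABBBA
k=4  ABABBBABBAABABABBBABBAABBBAABBBAABABABBBA
k=5  BBAABBBAABABABBBAABABBBABBAABBBAABBBAABABABBBAABABBBABBAABABABBBABBAABABABBBABBAABBBAABBBAABABABBBA
k=6  ABABBBABBAABABABBBABBAABBBAABBBAABABABBBABBAABBBAABABABBBA…ABBBAABABBBABBAABABABBBABBAABABABBBABBAABBBAABBBAABABABBBA  (len 239)
k=7  BBAABBBAABABABBBAABABBBABBAABBBAABBBAABABABBBAABABBBABBAAB…ABBBAABABBBABBAABABABBBABBAABABABBBABBAABBBAABBBAABABABBBA  (len 577)
k=8  ABABBBABBAABABABBBABBAABBBAABBBAABABABBBABBAABBBAABABABBBA…ABBBAABABBBABBAABABABBBABBAABABABBBABBAABBBAABBBAABABABBBA  (len 1393)
k=9  BBAABBBAABABABBBAABABBBABBAABBBAABBBAABABABBBAABABBBABBAAB…ABBBAABABBBABBAABABABBBABBAABABABBBABBAABBBAABBBAABABABBBA  (len 3363)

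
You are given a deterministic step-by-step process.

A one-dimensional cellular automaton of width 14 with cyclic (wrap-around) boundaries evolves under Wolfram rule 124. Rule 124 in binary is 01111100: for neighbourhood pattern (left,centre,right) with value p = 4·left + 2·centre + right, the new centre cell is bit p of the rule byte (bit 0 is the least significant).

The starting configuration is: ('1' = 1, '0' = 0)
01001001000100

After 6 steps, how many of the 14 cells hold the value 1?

6

t=0: 01001001000100
t=1: 01101101100110
t=2: 01111111110111
t=3: 11000000011101
t=4: 01100000010111
t=5: 11110000011101
t=6: 00011000010111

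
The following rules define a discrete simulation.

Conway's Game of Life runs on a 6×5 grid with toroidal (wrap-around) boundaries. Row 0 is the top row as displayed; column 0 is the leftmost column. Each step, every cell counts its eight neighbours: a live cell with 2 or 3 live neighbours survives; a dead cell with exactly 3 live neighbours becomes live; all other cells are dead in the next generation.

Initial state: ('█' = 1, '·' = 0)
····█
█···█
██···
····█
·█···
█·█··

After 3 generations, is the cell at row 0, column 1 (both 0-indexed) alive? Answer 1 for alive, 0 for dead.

0

k=0  ····█
█···█
██···
····█
·█···
█·█··
k=1  ·█·██
·█··█
·█···
·█···
██···
██···
k=2  ·█·██
·█·██
·██··
·██··
··█··
·····
k=3  ···██
·█··█
·····
···█·
·██··
··██·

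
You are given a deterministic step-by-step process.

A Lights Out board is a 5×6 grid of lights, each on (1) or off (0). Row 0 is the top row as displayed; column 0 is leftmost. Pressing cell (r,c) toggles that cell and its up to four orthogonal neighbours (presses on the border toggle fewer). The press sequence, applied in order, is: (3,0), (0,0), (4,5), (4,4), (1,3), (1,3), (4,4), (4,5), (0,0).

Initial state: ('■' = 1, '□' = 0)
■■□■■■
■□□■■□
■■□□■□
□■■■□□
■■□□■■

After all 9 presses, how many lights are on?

t=0: ■■□■■■
■□□■■□
■■□□■□
□■■■□□
■■□□■■
t=1: ■■□■■■
■□□■■□
□■□□■□
■□■■□□
□■□□■■
t=2: □□□■■■
□□□■■□
□■□□■□
■□■■□□
□■□□■■
t=3: □□□■■■
□□□■■□
□■□□■□
■□■■□■
□■□□□□
t=4: □□□■■■
□□□■■□
□■□□■□
■□■■■■
□■□■■■
t=5: □□□□■■
□□■□□□
□■□■■□
■□■■■■
□■□■■■
t=6: □□□■■■
□□□■■□
□■□□■□
■□■■■■
□■□■■■
t=7: □□□■■■
□□□■■□
□■□□■□
■□■■□■
□■□□□□
t=8: □□□■■■
□□□■■□
□■□□■□
■□■■□□
□■□□■■
t=9: ■■□■■■
■□□■■□
□■□□■□
■□■■□□
□■□□■■

16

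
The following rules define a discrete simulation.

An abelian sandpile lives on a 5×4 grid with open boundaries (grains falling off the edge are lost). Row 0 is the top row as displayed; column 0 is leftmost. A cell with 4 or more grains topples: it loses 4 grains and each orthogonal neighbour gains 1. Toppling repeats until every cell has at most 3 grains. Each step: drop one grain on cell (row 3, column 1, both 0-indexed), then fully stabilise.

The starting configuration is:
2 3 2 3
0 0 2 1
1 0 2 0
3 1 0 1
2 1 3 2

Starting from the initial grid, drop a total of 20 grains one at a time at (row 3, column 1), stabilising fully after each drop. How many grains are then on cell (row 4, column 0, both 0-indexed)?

3

step 0: 2 3 2 3
0 0 2 1
1 0 2 0
3 1 0 1
2 1 3 2
step 1: 2 3 2 3
0 0 2 1
1 0 2 0
3 2 0 1
2 1 3 2
step 2: 2 3 2 3
0 0 2 1
1 0 2 0
3 3 0 1
2 1 3 2
step 3: 2 3 2 3
0 0 2 1
2 1 2 0
0 1 1 1
3 2 3 2
step 4: 2 3 2 3
0 0 2 1
2 1 2 0
0 2 1 1
3 2 3 2
step 5: 2 3 2 3
0 0 2 1
2 1 2 0
0 3 1 1
3 2 3 2
step 6: 2 3 2 3
0 0 2 1
2 2 2 0
1 0 2 1
3 3 3 2
step 7: 2 3 2 3
0 0 2 1
2 2 2 0
1 1 2 1
3 3 3 2
step 8: 2 3 2 3
0 0 2 1
2 2 2 0
1 2 2 1
3 3 3 2
step 9: 2 3 2 3
0 0 2 1
2 2 2 0
1 3 2 1
3 3 3 2
step 10: 2 3 2 3
0 0 2 1
2 3 3 0
3 2 0 2
0 2 1 3
step 11: 2 3 2 3
0 0 2 1
2 3 3 0
3 3 0 2
0 2 1 3
step 12: 2 3 2 3
1 1 3 1
0 2 0 1
1 2 2 2
1 3 1 3
step 13: 2 3 2 3
1 1 3 1
0 2 0 1
1 3 2 2
1 3 1 3
step 14: 2 3 2 3
1 1 3 1
0 3 0 1
2 1 3 2
2 0 2 3
step 15: 2 3 2 3
1 1 3 1
0 3 0 1
2 2 3 2
2 0 2 3
step 16: 2 3 2 3
1 1 3 1
0 3 0 1
2 3 3 2
2 0 2 3
step 17: 2 3 2 3
1 2 3 1
1 0 2 1
3 2 0 3
2 1 3 3
step 18: 2 3 2 3
1 2 3 1
1 0 2 1
3 3 0 3
2 1 3 3
step 19: 2 3 2 3
1 2 3 1
2 1 2 1
0 1 1 3
3 2 3 3
step 20: 2 3 2 3
1 2 3 1
2 1 2 1
0 2 1 3
3 2 3 3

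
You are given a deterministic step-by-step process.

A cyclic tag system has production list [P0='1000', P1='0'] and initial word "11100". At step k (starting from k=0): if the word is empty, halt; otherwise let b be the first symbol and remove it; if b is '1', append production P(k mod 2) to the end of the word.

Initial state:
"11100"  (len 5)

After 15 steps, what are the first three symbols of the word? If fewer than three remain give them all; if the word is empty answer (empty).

gen 0: "11100"  (len 5)
gen 1: "11001000"  (len 8)
gen 2: "10010000"  (len 8)
gen 3: "00100001000"  (len 11)
gen 4: "0100001000"  (len 10)
gen 5: "100001000"  (len 9)
gen 6: "000010000"  (len 9)
gen 7: "00010000"  (len 8)
gen 8: "0010000"  (len 7)
gen 9: "010000"  (len 6)
gen 10: "10000"  (len 5)
gen 11: "00001000"  (len 8)
gen 12: "0001000"  (len 7)
gen 13: "001000"  (len 6)
gen 14: "01000"  (len 5)
gen 15: "1000"  (len 4)

100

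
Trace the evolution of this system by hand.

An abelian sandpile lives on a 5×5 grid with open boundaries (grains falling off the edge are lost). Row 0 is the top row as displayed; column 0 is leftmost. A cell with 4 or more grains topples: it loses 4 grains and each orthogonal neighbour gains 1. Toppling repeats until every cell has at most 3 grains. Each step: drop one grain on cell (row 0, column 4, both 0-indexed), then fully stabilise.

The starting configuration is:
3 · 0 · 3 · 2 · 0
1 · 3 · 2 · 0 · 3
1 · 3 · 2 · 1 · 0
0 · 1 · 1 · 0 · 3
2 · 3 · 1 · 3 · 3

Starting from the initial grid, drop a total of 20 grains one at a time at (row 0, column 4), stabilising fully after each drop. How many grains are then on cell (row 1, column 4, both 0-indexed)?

gen 0: 3 · 0 · 3 · 2 · 0
1 · 3 · 2 · 0 · 3
1 · 3 · 2 · 1 · 0
0 · 1 · 1 · 0 · 3
2 · 3 · 1 · 3 · 3
gen 1: 3 · 0 · 3 · 2 · 1
1 · 3 · 2 · 0 · 3
1 · 3 · 2 · 1 · 0
0 · 1 · 1 · 0 · 3
2 · 3 · 1 · 3 · 3
gen 2: 3 · 0 · 3 · 2 · 2
1 · 3 · 2 · 0 · 3
1 · 3 · 2 · 1 · 0
0 · 1 · 1 · 0 · 3
2 · 3 · 1 · 3 · 3
gen 3: 3 · 0 · 3 · 2 · 3
1 · 3 · 2 · 0 · 3
1 · 3 · 2 · 1 · 0
0 · 1 · 1 · 0 · 3
2 · 3 · 1 · 3 · 3
gen 4: 3 · 0 · 3 · 3 · 1
1 · 3 · 2 · 1 · 0
1 · 3 · 2 · 1 · 1
0 · 1 · 1 · 0 · 3
2 · 3 · 1 · 3 · 3
gen 5: 3 · 0 · 3 · 3 · 2
1 · 3 · 2 · 1 · 0
1 · 3 · 2 · 1 · 1
0 · 1 · 1 · 0 · 3
2 · 3 · 1 · 3 · 3
gen 6: 3 · 0 · 3 · 3 · 3
1 · 3 · 2 · 1 · 0
1 · 3 · 2 · 1 · 1
0 · 1 · 1 · 0 · 3
2 · 3 · 1 · 3 · 3
gen 7: 3 · 1 · 0 · 1 · 1
1 · 3 · 3 · 2 · 1
1 · 3 · 2 · 1 · 1
0 · 1 · 1 · 0 · 3
2 · 3 · 1 · 3 · 3
gen 8: 3 · 1 · 0 · 1 · 2
1 · 3 · 3 · 2 · 1
1 · 3 · 2 · 1 · 1
0 · 1 · 1 · 0 · 3
2 · 3 · 1 · 3 · 3
gen 9: 3 · 1 · 0 · 1 · 3
1 · 3 · 3 · 2 · 1
1 · 3 · 2 · 1 · 1
0 · 1 · 1 · 0 · 3
2 · 3 · 1 · 3 · 3
gen 10: 3 · 1 · 0 · 2 · 0
1 · 3 · 3 · 2 · 2
1 · 3 · 2 · 1 · 1
0 · 1 · 1 · 0 · 3
2 · 3 · 1 · 3 · 3
gen 11: 3 · 1 · 0 · 2 · 1
1 · 3 · 3 · 2 · 2
1 · 3 · 2 · 1 · 1
0 · 1 · 1 · 0 · 3
2 · 3 · 1 · 3 · 3
gen 12: 3 · 1 · 0 · 2 · 2
1 · 3 · 3 · 2 · 2
1 · 3 · 2 · 1 · 1
0 · 1 · 1 · 0 · 3
2 · 3 · 1 · 3 · 3
gen 13: 3 · 1 · 0 · 2 · 3
1 · 3 · 3 · 2 · 2
1 · 3 · 2 · 1 · 1
0 · 1 · 1 · 0 · 3
2 · 3 · 1 · 3 · 3
gen 14: 3 · 1 · 0 · 3 · 0
1 · 3 · 3 · 2 · 3
1 · 3 · 2 · 1 · 1
0 · 1 · 1 · 0 · 3
2 · 3 · 1 · 3 · 3
gen 15: 3 · 1 · 0 · 3 · 1
1 · 3 · 3 · 2 · 3
1 · 3 · 2 · 1 · 1
0 · 1 · 1 · 0 · 3
2 · 3 · 1 · 3 · 3
gen 16: 3 · 1 · 0 · 3 · 2
1 · 3 · 3 · 2 · 3
1 · 3 · 2 · 1 · 1
0 · 1 · 1 · 0 · 3
2 · 3 · 1 · 3 · 3
gen 17: 3 · 1 · 0 · 3 · 3
1 · 3 · 3 · 2 · 3
1 · 3 · 2 · 1 · 1
0 · 1 · 1 · 0 · 3
2 · 3 · 1 · 3 · 3
gen 18: 3 · 2 · 2 · 1 · 2
2 · 1 · 2 · 1 · 1
2 · 1 · 0 · 3 · 2
0 · 2 · 2 · 0 · 3
2 · 3 · 1 · 3 · 3
gen 19: 3 · 2 · 2 · 1 · 3
2 · 1 · 2 · 1 · 1
2 · 1 · 0 · 3 · 2
0 · 2 · 2 · 0 · 3
2 · 3 · 1 · 3 · 3
gen 20: 3 · 2 · 2 · 2 · 0
2 · 1 · 2 · 1 · 2
2 · 1 · 0 · 3 · 2
0 · 2 · 2 · 0 · 3
2 · 3 · 1 · 3 · 3

2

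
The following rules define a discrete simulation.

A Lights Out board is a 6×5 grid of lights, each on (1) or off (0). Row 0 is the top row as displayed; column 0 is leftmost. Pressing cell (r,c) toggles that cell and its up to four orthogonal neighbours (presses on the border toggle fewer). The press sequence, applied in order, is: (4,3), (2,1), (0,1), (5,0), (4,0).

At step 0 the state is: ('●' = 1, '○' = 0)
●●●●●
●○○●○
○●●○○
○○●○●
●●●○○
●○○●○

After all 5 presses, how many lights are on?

15

step 0: ●●●●●
●○○●○
○●●○○
○○●○●
●●●○○
●○○●○
step 1: ●●●●●
●○○●○
○●●○○
○○●●●
●●○●●
●○○○○
step 2: ●●●●●
●●○●○
●○○○○
○●●●●
●●○●●
●○○○○
step 3: ○○○●●
●○○●○
●○○○○
○●●●●
●●○●●
●○○○○
step 4: ○○○●●
●○○●○
●○○○○
○●●●●
○●○●●
○●○○○
step 5: ○○○●●
●○○●○
●○○○○
●●●●●
●○○●●
●●○○○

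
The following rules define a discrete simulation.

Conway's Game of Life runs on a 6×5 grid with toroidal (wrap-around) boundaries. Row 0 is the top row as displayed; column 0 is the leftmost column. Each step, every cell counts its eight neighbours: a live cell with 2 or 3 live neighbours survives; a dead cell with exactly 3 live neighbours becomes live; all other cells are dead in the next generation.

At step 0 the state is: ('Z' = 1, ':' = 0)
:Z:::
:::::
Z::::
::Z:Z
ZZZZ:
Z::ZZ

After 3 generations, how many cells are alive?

2

0) :Z:::
:::::
Z::::
::Z:Z
ZZZZ:
Z::ZZ
1) Z:::Z
:::::
:::::
::Z:Z
:::::
:::Z:
2) ::::Z
:::::
:::::
:::::
:::Z:
::::Z
3) :::::
:::::
:::::
:::::
:::::
:::ZZ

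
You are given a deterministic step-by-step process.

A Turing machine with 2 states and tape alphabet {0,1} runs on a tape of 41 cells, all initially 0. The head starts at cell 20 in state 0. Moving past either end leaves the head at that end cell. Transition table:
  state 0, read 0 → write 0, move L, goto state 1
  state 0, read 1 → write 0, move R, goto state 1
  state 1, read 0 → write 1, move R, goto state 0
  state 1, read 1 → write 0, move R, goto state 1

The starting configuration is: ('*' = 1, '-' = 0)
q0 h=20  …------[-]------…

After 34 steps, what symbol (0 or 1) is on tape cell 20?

[0] q0 h=20  …------[-]------…
[1] q1 h=19  …------[-]------…
[2] q0 h=20  …-----*[-]------…
[3] q1 h=19  …------[*]------…
[4] q1 h=20  …------[-]------…
[5] q0 h=21  …-----*[-]------…
[6] q1 h=20  …------[*]------…
[7] q1 h=21  …------[-]------…
[8] q0 h=22  …-----*[-]------…
[9] q1 h=21  …------[*]------…
[10] q1 h=22  …------[-]------…
[11] q0 h=23  …-----*[-]------…
[12] q1 h=22  …------[*]------…
[13] q1 h=23  …------[-]------…
[14] q0 h=24  …-----*[-]------…
[15] q1 h=23  …------[*]------…
[16] q1 h=24  …------[-]------…
[17] q0 h=25  …-----*[-]------…
[18] q1 h=24  …------[*]------…
[19] q1 h=25  …------[-]------…
[20] q0 h=26  …-----*[-]------…
[21] q1 h=25  …------[*]------…
[22] q1 h=26  …------[-]------…
[23] q0 h=27  …-----*[-]------…
[24] q1 h=26  …------[*]------…
[25] q1 h=27  …------[-]------…
[26] q0 h=28  …-----*[-]------…
[27] q1 h=27  …------[*]------…
[28] q1 h=28  …------[-]------…
[29] q0 h=29  …-----*[-]------…
[30] q1 h=28  …------[*]------…
[31] q1 h=29  …------[-]------…
[32] q0 h=30  …-----*[-]------…
[33] q1 h=29  …------[*]------…
[34] q1 h=30  …------[-]------…

0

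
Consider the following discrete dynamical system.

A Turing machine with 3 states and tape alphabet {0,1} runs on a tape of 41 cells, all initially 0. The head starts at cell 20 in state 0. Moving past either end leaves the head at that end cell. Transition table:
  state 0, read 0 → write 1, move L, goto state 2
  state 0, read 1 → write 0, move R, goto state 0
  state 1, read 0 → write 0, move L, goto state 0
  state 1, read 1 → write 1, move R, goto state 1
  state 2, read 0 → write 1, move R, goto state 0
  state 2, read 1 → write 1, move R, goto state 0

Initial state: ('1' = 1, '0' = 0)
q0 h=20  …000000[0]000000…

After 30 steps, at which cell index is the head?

30

step 0: q0 h=20  …000000[0]000000…
step 1: q2 h=19  …000000[0]100000…
step 2: q0 h=20  …000001[1]000000…
step 3: q0 h=21  …000010[0]000000…
step 4: q2 h=20  …000001[0]100000…
step 5: q0 h=21  …000011[1]000000…
step 6: q0 h=22  …000110[0]000000…
step 7: q2 h=21  …000011[0]100000…
step 8: q0 h=22  …000111[1]000000…
step 9: q0 h=23  …001110[0]000000…
step 10: q2 h=22  …000111[0]100000…
step 11: q0 h=23  …001111[1]000000…
step 12: q0 h=24  …011110[0]000000…
step 13: q2 h=23  …001111[0]100000…
step 14: q0 h=24  …011111[1]000000…
step 15: q0 h=25  …111110[0]000000…
step 16: q2 h=24  …011111[0]100000…
step 17: q0 h=25  …111111[1]000000…
step 18: q0 h=26  …111110[0]000000…
step 19: q2 h=25  …111111[0]100000…
step 20: q0 h=26  …111111[1]000000…
step 21: q0 h=27  …111110[0]000000…
step 22: q2 h=26  …111111[0]100000…
step 23: q0 h=27  …111111[1]000000…
step 24: q0 h=28  …111110[0]000000…
step 25: q2 h=27  …111111[0]100000…
step 26: q0 h=28  …111111[1]000000…
step 27: q0 h=29  …111110[0]000000…
step 28: q2 h=28  …111111[0]100000…
step 29: q0 h=29  …111111[1]000000…
step 30: q0 h=30  …111110[0]000000…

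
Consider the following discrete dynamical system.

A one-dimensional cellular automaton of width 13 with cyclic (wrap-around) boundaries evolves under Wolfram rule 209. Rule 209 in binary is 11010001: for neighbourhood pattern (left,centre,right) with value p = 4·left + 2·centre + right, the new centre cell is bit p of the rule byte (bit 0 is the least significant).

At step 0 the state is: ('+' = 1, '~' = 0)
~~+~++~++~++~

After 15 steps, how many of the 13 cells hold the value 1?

k=0  ~~+~++~++~++~
k=1  +~~~~+~~+~~++
k=2  ++++~~+~~+~~+
k=3  +++++~~+~~+~~
k=4  ~+++++~~+~~+~
k=5  ~~+++++~~+~~+
k=6  +~~+++++~~+~~
k=7  ~+~~+++++~~+~
k=8  ~~+~~+++++~~+
k=9  +~~+~~+++++~~
k=10  ~+~~+~~+++++~
k=11  ~~+~~+~~+++++
k=12  +~~+~~+~~++++
k=13  ++~~+~~+~~+++
k=14  +++~~+~~+~~++
k=15  ++++~~+~~+~~+

7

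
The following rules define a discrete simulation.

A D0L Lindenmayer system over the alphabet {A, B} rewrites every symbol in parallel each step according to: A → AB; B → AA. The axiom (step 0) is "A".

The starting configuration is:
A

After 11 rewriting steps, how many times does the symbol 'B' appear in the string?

t=0: A
t=1: AB
t=2: ABAA
t=3: ABAAABAB
t=4: ABAAABABABAAABAA
t=5: ABAAABABABAAABAAABAAABABABAAABAB
t=6: ABAAABABABAAABAAABAAABABABAAABABABAAABABABAAABAAABAAABABABAAABAA
t=7: ABAAABABABAAABAAABAAABABABAAABABABAAABABABAAABAAABAAABABAB…ABABAAABAAABAAABABABAAABABABAAABABABAAABAAABAAABABABAAABAB  (len 128)
t=8: ABAAABABABAAABAAABAAABABABAAABABABAAABABABAAABAAABAAABABAB…ABABAAABAAABAAABABABAAABABABAAABABABAAABAAABAAABABABAAABAA  (len 256)
t=9: ABAAABABABAAABAAABAAABABABAAABABABAAABABABAAABAAABAAABABAB…ABABAAABAAABAAABABABAAABABABAAABABABAAABAAABAAABABABAAABAB  (len 512)
t=10: ABAAABABABAAABAAABAAABABABAAABABABAAABABABAAABAAABAAABABAB…ABABAAABAAABAAABABABAAABABABAAABABABAAABAAABAAABABABAAABAA  (len 1024)
t=11: ABAAABABABAAABAAABAAABABABAAABABABAAABABABAAABAAABAAABABAB…ABABAAABAAABAAABABABAAABABABAAABABABAAABAAABAAABABABAAABAB  (len 2048)

683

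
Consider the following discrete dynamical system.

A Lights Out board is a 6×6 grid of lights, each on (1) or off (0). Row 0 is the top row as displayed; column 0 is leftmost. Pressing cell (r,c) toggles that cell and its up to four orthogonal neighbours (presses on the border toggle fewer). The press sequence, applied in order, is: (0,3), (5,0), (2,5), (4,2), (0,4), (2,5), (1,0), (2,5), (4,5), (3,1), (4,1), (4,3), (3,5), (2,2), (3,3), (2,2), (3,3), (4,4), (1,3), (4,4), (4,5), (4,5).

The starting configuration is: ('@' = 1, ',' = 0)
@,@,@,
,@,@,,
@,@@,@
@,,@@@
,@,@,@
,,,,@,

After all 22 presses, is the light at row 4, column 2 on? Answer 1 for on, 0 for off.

1

t=0: @,@,@,
,@,@,,
@,@@,@
@,,@@@
,@,@,@
,,,,@,
t=1: @,,@,,
,@,,,,
@,@@,@
@,,@@@
,@,@,@
,,,,@,
t=2: @,,@,,
,@,,,,
@,@@,@
@,,@@@
@@,@,@
@@,,@,
t=3: @,,@,,
,@,,,@
@,@@@,
@,,@@,
@@,@,@
@@,,@,
t=4: @,,@,,
,@,,,@
@,@@@,
@,@@@,
@,@,,@
@@@,@,
t=5: @,,,@@
,@,,@@
@,@@@,
@,@@@,
@,@,,@
@@@,@,
t=6: @,,,@@
,@,,@,
@,@@,@
@,@@@@
@,@,,@
@@@,@,
t=7: ,,,,@@
@,,,@,
,,@@,@
@,@@@@
@,@,,@
@@@,@,
t=8: ,,,,@@
@,,,@@
,,@@@,
@,@@@,
@,@,,@
@@@,@,
t=9: ,,,,@@
@,,,@@
,,@@@,
@,@@@@
@,@,@,
@@@,@@
t=10: ,,,,@@
@,,,@@
,@@@@,
,@,@@@
@@@,@,
@@@,@@
t=11: ,,,,@@
@,,,@@
,@@@@,
,,,@@@
,,,,@,
@,@,@@
t=12: ,,,,@@
@,,,@@
,@@@@,
,,,,@@
,,@@,,
@,@@@@
t=13: ,,,,@@
@,,,@@
,@@@@@
,,,,,,
,,@@,@
@,@@@@
t=14: ,,,,@@
@,@,@@
,,,,@@
,,@,,,
,,@@,@
@,@@@@
t=15: ,,,,@@
@,@,@@
,,,@@@
,,,@@,
,,@,,@
@,@@@@
t=16: ,,,,@@
@,,,@@
,@@,@@
,,@@@,
,,@,,@
@,@@@@
t=17: ,,,,@@
@,,,@@
,@@@@@
,,,,,,
,,@@,@
@,@@@@
t=18: ,,,,@@
@,,,@@
,@@@@@
,,,,@,
,,@,@,
@,@@,@
t=19: ,,,@@@
@,@@,@
,@@,@@
,,,,@,
,,@,@,
@,@@,@
t=20: ,,,@@@
@,@@,@
,@@,@@
,,,,,,
,,@@,@
@,@@@@
t=21: ,,,@@@
@,@@,@
,@@,@@
,,,,,@
,,@@@,
@,@@@,
t=22: ,,,@@@
@,@@,@
,@@,@@
,,,,,,
,,@@,@
@,@@@@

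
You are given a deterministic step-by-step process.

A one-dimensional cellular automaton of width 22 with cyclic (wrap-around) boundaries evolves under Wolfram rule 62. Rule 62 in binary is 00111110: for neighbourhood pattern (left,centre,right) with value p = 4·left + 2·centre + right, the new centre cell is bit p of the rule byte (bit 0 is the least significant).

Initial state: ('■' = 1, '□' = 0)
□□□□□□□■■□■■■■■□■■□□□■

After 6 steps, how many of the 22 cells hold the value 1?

gen 0: □□□□□□□■■□■■■■■□■■□□□■
gen 1: ■□□□□□■■□■■□□□□■■□■□■■
gen 2: □■□□□■■□■■□■□□■■□■■■■□
gen 3: ■■■□■■□■■□■■■■■□■■□□□■
gen 4: □□□■■□■■□■■□□□□■■□■□■■
gen 5: ■□■■□■■□■■□■□□■■□■■■■□
gen 6: ■■■□■■□■■□■■■■■□■■□□□■

15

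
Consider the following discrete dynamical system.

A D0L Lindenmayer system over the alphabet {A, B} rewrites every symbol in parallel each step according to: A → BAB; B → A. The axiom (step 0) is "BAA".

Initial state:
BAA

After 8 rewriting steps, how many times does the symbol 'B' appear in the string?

426

step 0: BAA
step 1: ABABBAB
step 2: BABABABAABABA
step 3: ABABABABABABABABBABABABABAB
step 4: BABABABABABABABABABABABABABABABAABABABABABABABABABABA
step 5: ABABABABABABABABABABABABABABABABABABABABABABABABABABABABABABABABBABABABABABABABABABABABABABABABABABABABABAB
step 6: BABABABABABABABABABABABABABABABABABABABABABABABABABABABABA…BABABABABABABABABABABABABABABABABABABABABABABABABABABABABA  (len 213)
step 7: ABABABABABABABABABABABABABABABABABABABABABABABABABABABABAB…ABABABABABABABABABABABABABABABABABABABABABABABABABABABABAB  (len 427)
step 8: BABABABABABABABABABABABABABABABABABABABABABABABABABABABABA…BABABABABABABABABABABABABABABABABABABABABABABABABABABABABA  (len 853)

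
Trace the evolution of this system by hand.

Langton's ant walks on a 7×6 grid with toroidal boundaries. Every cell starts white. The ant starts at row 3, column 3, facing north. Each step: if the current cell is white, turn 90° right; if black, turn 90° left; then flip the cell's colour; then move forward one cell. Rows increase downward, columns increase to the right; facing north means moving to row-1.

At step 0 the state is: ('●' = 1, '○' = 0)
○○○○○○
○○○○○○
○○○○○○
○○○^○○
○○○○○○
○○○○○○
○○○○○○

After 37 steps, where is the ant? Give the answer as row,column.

k=0  ○○○○○○
○○○○○○
○○○○○○
○○○^○○
○○○○○○
○○○○○○
○○○○○○
k=1  ○○○○○○
○○○○○○
○○○○○○
○○○●>○
○○○○○○
○○○○○○
○○○○○○
k=2  ○○○○○○
○○○○○○
○○○○○○
○○○●●○
○○○○v○
○○○○○○
○○○○○○
k=3  ○○○○○○
○○○○○○
○○○○○○
○○○●●○
○○○<●○
○○○○○○
○○○○○○
k=4  ○○○○○○
○○○○○○
○○○○○○
○○○^●○
○○○●●○
○○○○○○
○○○○○○
k=5  ○○○○○○
○○○○○○
○○○○○○
○○<○●○
○○○●●○
○○○○○○
○○○○○○
k=6  ○○○○○○
○○○○○○
○○^○○○
○○●○●○
○○○●●○
○○○○○○
○○○○○○
k=7  ○○○○○○
○○○○○○
○○●>○○
○○●○●○
○○○●●○
○○○○○○
○○○○○○
k=8  ○○○○○○
○○○○○○
○○●●○○
○○●v●○
○○○●●○
○○○○○○
○○○○○○
k=9  ○○○○○○
○○○○○○
○○●●○○
○○<●●○
○○○●●○
○○○○○○
○○○○○○
k=10  ○○○○○○
○○○○○○
○○●●○○
○○○●●○
○○v●●○
○○○○○○
○○○○○○
k=11  ○○○○○○
○○○○○○
○○●●○○
○○○●●○
○<●●●○
○○○○○○
○○○○○○
k=12  ○○○○○○
○○○○○○
○○●●○○
○^○●●○
○●●●●○
○○○○○○
○○○○○○
k=13  ○○○○○○
○○○○○○
○○●●○○
○●>●●○
○●●●●○
○○○○○○
○○○○○○
k=14  ○○○○○○
○○○○○○
○○●●○○
○●●●●○
○●v●●○
○○○○○○
○○○○○○
k=15  ○○○○○○
○○○○○○
○○●●○○
○●●●●○
○●○>●○
○○○○○○
○○○○○○
k=16  ○○○○○○
○○○○○○
○○●●○○
○●●^●○
○●○○●○
○○○○○○
○○○○○○
k=17  ○○○○○○
○○○○○○
○○●●○○
○●<○●○
○●○○●○
○○○○○○
○○○○○○
k=18  ○○○○○○
○○○○○○
○○●●○○
○●○○●○
○●v○●○
○○○○○○
○○○○○○
k=19  ○○○○○○
○○○○○○
○○●●○○
○●○○●○
○<●○●○
○○○○○○
○○○○○○
k=20  ○○○○○○
○○○○○○
○○●●○○
○●○○●○
○○●○●○
○v○○○○
○○○○○○
k=21  ○○○○○○
○○○○○○
○○●●○○
○●○○●○
○○●○●○
<●○○○○
○○○○○○
k=22  ○○○○○○
○○○○○○
○○●●○○
○●○○●○
^○●○●○
●●○○○○
○○○○○○
k=23  ○○○○○○
○○○○○○
○○●●○○
○●○○●○
●>●○●○
●●○○○○
○○○○○○
k=24  ○○○○○○
○○○○○○
○○●●○○
○●○○●○
●●●○●○
●v○○○○
○○○○○○
k=25  ○○○○○○
○○○○○○
○○●●○○
○●○○●○
●●●○●○
●○>○○○
○○○○○○
k=26  ○○○○○○
○○○○○○
○○●●○○
○●○○●○
●●●○●○
●○●○○○
○○v○○○
k=27  ○○○○○○
○○○○○○
○○●●○○
○●○○●○
●●●○●○
●○●○○○
○<●○○○
k=28  ○○○○○○
○○○○○○
○○●●○○
○●○○●○
●●●○●○
●^●○○○
○●●○○○
k=29  ○○○○○○
○○○○○○
○○●●○○
○●○○●○
●●●○●○
●●>○○○
○●●○○○
k=30  ○○○○○○
○○○○○○
○○●●○○
○●○○●○
●●^○●○
●●○○○○
○●●○○○
k=31  ○○○○○○
○○○○○○
○○●●○○
○●○○●○
●<○○●○
●●○○○○
○●●○○○
k=32  ○○○○○○
○○○○○○
○○●●○○
○●○○●○
●○○○●○
●v○○○○
○●●○○○
k=33  ○○○○○○
○○○○○○
○○●●○○
○●○○●○
●○○○●○
●○>○○○
○●●○○○
k=34  ○○○○○○
○○○○○○
○○●●○○
○●○○●○
●○○○●○
●○●○○○
○●v○○○
k=35  ○○○○○○
○○○○○○
○○●●○○
○●○○●○
●○○○●○
●○●○○○
○●○>○○
k=36  ○○○v○○
○○○○○○
○○●●○○
○●○○●○
●○○○●○
●○●○○○
○●○●○○
k=37  ○○<●○○
○○○○○○
○○●●○○
○●○○●○
●○○○●○
●○●○○○
○●○●○○

0,2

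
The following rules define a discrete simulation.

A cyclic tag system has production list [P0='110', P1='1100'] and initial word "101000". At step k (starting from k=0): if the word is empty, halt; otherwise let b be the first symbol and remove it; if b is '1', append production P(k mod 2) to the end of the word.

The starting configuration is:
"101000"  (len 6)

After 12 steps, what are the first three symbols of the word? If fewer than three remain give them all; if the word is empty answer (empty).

[0] "101000"  (len 6)
[1] "01000110"  (len 8)
[2] "1000110"  (len 7)
[3] "000110110"  (len 9)
[4] "00110110"  (len 8)
[5] "0110110"  (len 7)
[6] "110110"  (len 6)
[7] "10110110"  (len 8)
[8] "01101101100"  (len 11)
[9] "1101101100"  (len 10)
[10] "1011011001100"  (len 13)
[11] "011011001100110"  (len 15)
[12] "11011001100110"  (len 14)

110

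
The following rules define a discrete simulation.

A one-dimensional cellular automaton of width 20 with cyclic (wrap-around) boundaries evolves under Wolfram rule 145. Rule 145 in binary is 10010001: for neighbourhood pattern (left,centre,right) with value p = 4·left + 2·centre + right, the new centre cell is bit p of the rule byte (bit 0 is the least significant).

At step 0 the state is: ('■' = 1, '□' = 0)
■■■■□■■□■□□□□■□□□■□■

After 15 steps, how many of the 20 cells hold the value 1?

[0] ■■■■□■■□■□□□□■□□□■□■
[1] ■■■□□□□□□■■■□□■■□□□□
[2] □■□■■■■■□□■□■□□□■■■□
[3] □□□□■■■□■□□□□■■□□■□■
[4] ■■■□□■□□□■■■□□□■□□□□
[5] □■□■□□■■□□■□■■□□■■■□
[6] □□□□■□□□■□□□□□■□□■□■
[7] ■■■□□■■□□■■■■□□■□□□□
[8] □■□■□□□■□□■■□■□□■■■□
[9] □□□□■■□□■□□□□□■□□■□■
[10] ■■■□□□■□□■■■■□□■□□□□
[11] □■□■■□□■□□■■□■□□■■■□
[12] □□□□□■□□■□□□□□■□□■□■
[13] ■■■■□□■□□■■■■□□■□□□□
[14] □■■□■□□■□□■■□■□□■■■□
[15] □□□□□■□□■□□□□□■□□■□■

5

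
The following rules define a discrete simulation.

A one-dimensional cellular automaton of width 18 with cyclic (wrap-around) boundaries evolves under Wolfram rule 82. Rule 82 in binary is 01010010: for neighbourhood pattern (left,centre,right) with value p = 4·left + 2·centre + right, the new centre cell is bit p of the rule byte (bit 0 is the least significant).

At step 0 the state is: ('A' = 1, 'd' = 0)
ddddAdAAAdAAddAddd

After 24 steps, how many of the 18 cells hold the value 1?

[0] ddddAdAAAdAAddAddd
[1] dddAddddAddAAAdAdd
[2] ddAdAddAdAAddAddAd
[3] dAdddAAdddAAAdAAdA
[4] ddAdAdAAdAddAddAdd
[5] dAdddddAddAAdAAdAd
[6] AdAdddAdAAdAddAddA
[7] AddAdAdddAddAAdAAd
[8] dAAdddAdAdAAdAddAd
[9] AdAAdAdddddAddAAdA
[10] AddAddAdddAdAAdAdd
[11] dAAdAAdAdAdddAddAA
[12] ddAddAddddAdAdAAdA
[13] AAdAAdAddAdddddAdd
[14] dAddAddAAdAdddAdAA
[15] ddAAdAAdAddAdAdddA
[16] AAdAddAddAAdddAdAd
[17] dAddAAdAAdAAdAdddd
[18] AdAAdAddAddAddAddd
[19] dddAddAAdAAdAAdAdA
[20] AdAdAAdAddAddAdddd
[21] dddddAddAAdAAdAddA
[22] AdddAdAAdAddAddAAd
[23] dAdAdddAddAAdAAdAd
[24] AdddAdAdAAdAddAddA

8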